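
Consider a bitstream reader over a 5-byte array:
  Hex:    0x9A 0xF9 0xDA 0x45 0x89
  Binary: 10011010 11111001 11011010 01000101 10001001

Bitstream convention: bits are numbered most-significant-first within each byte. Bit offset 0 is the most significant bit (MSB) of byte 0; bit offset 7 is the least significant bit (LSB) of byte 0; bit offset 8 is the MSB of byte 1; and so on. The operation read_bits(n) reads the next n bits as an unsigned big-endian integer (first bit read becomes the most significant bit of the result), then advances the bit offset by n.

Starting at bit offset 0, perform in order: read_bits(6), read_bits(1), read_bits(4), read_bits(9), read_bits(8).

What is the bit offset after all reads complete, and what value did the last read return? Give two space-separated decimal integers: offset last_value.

Read 1: bits[0:6] width=6 -> value=38 (bin 100110); offset now 6 = byte 0 bit 6; 34 bits remain
Read 2: bits[6:7] width=1 -> value=1 (bin 1); offset now 7 = byte 0 bit 7; 33 bits remain
Read 3: bits[7:11] width=4 -> value=7 (bin 0111); offset now 11 = byte 1 bit 3; 29 bits remain
Read 4: bits[11:20] width=9 -> value=413 (bin 110011101); offset now 20 = byte 2 bit 4; 20 bits remain
Read 5: bits[20:28] width=8 -> value=164 (bin 10100100); offset now 28 = byte 3 bit 4; 12 bits remain

Answer: 28 164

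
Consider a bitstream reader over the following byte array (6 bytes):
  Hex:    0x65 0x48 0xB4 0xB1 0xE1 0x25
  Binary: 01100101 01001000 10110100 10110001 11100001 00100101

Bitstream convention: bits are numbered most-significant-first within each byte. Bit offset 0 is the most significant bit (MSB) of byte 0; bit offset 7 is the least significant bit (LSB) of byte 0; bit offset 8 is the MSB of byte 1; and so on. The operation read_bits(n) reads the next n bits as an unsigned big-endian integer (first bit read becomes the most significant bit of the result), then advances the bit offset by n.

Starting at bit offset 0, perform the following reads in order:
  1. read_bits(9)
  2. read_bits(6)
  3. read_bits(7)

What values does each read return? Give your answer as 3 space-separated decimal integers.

Answer: 202 36 45

Derivation:
Read 1: bits[0:9] width=9 -> value=202 (bin 011001010); offset now 9 = byte 1 bit 1; 39 bits remain
Read 2: bits[9:15] width=6 -> value=36 (bin 100100); offset now 15 = byte 1 bit 7; 33 bits remain
Read 3: bits[15:22] width=7 -> value=45 (bin 0101101); offset now 22 = byte 2 bit 6; 26 bits remain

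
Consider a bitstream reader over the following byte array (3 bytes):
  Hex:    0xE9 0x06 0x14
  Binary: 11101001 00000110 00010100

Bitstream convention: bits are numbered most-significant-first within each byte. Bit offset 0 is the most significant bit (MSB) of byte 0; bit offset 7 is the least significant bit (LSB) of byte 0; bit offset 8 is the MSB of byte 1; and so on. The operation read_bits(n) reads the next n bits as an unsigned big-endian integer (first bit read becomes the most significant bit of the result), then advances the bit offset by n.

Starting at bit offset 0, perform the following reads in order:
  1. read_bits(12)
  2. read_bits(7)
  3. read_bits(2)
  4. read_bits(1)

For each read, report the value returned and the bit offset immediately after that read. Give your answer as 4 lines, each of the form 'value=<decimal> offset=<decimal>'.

Answer: value=3728 offset=12
value=48 offset=19
value=2 offset=21
value=1 offset=22

Derivation:
Read 1: bits[0:12] width=12 -> value=3728 (bin 111010010000); offset now 12 = byte 1 bit 4; 12 bits remain
Read 2: bits[12:19] width=7 -> value=48 (bin 0110000); offset now 19 = byte 2 bit 3; 5 bits remain
Read 3: bits[19:21] width=2 -> value=2 (bin 10); offset now 21 = byte 2 bit 5; 3 bits remain
Read 4: bits[21:22] width=1 -> value=1 (bin 1); offset now 22 = byte 2 bit 6; 2 bits remain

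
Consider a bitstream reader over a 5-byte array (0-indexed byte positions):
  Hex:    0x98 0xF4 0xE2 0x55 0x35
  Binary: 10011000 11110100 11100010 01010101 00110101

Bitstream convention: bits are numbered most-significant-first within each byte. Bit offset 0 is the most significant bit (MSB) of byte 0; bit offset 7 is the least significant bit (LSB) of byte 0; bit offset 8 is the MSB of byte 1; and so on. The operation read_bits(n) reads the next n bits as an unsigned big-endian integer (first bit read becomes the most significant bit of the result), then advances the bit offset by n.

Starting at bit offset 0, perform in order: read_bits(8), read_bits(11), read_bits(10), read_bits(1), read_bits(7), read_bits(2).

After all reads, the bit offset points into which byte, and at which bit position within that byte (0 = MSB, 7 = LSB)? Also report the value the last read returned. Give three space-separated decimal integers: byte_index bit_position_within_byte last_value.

Read 1: bits[0:8] width=8 -> value=152 (bin 10011000); offset now 8 = byte 1 bit 0; 32 bits remain
Read 2: bits[8:19] width=11 -> value=1959 (bin 11110100111); offset now 19 = byte 2 bit 3; 21 bits remain
Read 3: bits[19:29] width=10 -> value=74 (bin 0001001010); offset now 29 = byte 3 bit 5; 11 bits remain
Read 4: bits[29:30] width=1 -> value=1 (bin 1); offset now 30 = byte 3 bit 6; 10 bits remain
Read 5: bits[30:37] width=7 -> value=38 (bin 0100110); offset now 37 = byte 4 bit 5; 3 bits remain
Read 6: bits[37:39] width=2 -> value=2 (bin 10); offset now 39 = byte 4 bit 7; 1 bits remain

Answer: 4 7 2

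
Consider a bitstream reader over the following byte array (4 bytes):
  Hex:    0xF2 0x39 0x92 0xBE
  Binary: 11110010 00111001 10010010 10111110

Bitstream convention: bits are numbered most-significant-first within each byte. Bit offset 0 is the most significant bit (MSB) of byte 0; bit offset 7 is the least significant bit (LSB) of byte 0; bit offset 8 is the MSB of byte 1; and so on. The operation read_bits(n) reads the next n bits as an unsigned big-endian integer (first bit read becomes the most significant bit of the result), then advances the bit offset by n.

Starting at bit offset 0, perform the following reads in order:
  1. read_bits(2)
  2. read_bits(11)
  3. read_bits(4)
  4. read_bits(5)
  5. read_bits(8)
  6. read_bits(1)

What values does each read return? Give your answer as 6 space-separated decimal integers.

Read 1: bits[0:2] width=2 -> value=3 (bin 11); offset now 2 = byte 0 bit 2; 30 bits remain
Read 2: bits[2:13] width=11 -> value=1607 (bin 11001000111); offset now 13 = byte 1 bit 5; 19 bits remain
Read 3: bits[13:17] width=4 -> value=3 (bin 0011); offset now 17 = byte 2 bit 1; 15 bits remain
Read 4: bits[17:22] width=5 -> value=4 (bin 00100); offset now 22 = byte 2 bit 6; 10 bits remain
Read 5: bits[22:30] width=8 -> value=175 (bin 10101111); offset now 30 = byte 3 bit 6; 2 bits remain
Read 6: bits[30:31] width=1 -> value=1 (bin 1); offset now 31 = byte 3 bit 7; 1 bits remain

Answer: 3 1607 3 4 175 1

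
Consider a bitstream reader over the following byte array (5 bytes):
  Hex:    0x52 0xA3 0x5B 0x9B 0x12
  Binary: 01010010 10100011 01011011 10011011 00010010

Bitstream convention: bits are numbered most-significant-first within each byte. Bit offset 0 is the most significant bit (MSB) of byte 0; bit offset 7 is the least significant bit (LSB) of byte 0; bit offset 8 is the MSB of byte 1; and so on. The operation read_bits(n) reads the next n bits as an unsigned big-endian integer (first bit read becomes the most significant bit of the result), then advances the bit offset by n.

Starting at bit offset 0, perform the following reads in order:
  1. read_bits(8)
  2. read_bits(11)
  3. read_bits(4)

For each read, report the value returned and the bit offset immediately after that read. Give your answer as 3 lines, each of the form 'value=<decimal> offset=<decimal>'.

Read 1: bits[0:8] width=8 -> value=82 (bin 01010010); offset now 8 = byte 1 bit 0; 32 bits remain
Read 2: bits[8:19] width=11 -> value=1306 (bin 10100011010); offset now 19 = byte 2 bit 3; 21 bits remain
Read 3: bits[19:23] width=4 -> value=13 (bin 1101); offset now 23 = byte 2 bit 7; 17 bits remain

Answer: value=82 offset=8
value=1306 offset=19
value=13 offset=23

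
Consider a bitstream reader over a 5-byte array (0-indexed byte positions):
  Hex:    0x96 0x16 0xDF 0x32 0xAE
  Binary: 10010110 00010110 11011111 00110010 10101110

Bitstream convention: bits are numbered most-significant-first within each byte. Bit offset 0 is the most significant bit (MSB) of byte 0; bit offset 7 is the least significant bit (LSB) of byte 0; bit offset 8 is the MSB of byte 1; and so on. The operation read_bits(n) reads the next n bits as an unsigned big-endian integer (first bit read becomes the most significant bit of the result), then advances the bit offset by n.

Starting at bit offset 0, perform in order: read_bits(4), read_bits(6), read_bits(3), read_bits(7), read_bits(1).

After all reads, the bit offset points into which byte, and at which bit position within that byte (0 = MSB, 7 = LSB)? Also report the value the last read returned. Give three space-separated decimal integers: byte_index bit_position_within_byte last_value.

Read 1: bits[0:4] width=4 -> value=9 (bin 1001); offset now 4 = byte 0 bit 4; 36 bits remain
Read 2: bits[4:10] width=6 -> value=24 (bin 011000); offset now 10 = byte 1 bit 2; 30 bits remain
Read 3: bits[10:13] width=3 -> value=2 (bin 010); offset now 13 = byte 1 bit 5; 27 bits remain
Read 4: bits[13:20] width=7 -> value=109 (bin 1101101); offset now 20 = byte 2 bit 4; 20 bits remain
Read 5: bits[20:21] width=1 -> value=1 (bin 1); offset now 21 = byte 2 bit 5; 19 bits remain

Answer: 2 5 1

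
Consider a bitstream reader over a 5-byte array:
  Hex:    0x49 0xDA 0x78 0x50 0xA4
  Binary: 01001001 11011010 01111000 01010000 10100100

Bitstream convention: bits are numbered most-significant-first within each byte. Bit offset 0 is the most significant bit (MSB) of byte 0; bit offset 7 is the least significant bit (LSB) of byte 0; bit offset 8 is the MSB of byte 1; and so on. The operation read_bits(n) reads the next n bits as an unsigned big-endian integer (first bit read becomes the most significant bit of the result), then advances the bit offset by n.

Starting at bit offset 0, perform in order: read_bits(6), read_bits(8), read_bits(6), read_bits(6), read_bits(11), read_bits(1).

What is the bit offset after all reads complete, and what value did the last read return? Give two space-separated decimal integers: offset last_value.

Answer: 38 1

Derivation:
Read 1: bits[0:6] width=6 -> value=18 (bin 010010); offset now 6 = byte 0 bit 6; 34 bits remain
Read 2: bits[6:14] width=8 -> value=118 (bin 01110110); offset now 14 = byte 1 bit 6; 26 bits remain
Read 3: bits[14:20] width=6 -> value=39 (bin 100111); offset now 20 = byte 2 bit 4; 20 bits remain
Read 4: bits[20:26] width=6 -> value=33 (bin 100001); offset now 26 = byte 3 bit 2; 14 bits remain
Read 5: bits[26:37] width=11 -> value=532 (bin 01000010100); offset now 37 = byte 4 bit 5; 3 bits remain
Read 6: bits[37:38] width=1 -> value=1 (bin 1); offset now 38 = byte 4 bit 6; 2 bits remain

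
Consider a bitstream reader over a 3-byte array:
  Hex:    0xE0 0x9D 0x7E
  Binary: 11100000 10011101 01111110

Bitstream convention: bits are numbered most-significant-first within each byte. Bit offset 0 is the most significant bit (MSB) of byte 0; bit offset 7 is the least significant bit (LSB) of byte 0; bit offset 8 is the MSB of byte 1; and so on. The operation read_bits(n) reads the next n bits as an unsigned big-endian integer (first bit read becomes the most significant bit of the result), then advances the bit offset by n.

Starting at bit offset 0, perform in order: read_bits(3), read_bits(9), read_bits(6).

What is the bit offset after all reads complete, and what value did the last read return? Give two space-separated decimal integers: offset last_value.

Read 1: bits[0:3] width=3 -> value=7 (bin 111); offset now 3 = byte 0 bit 3; 21 bits remain
Read 2: bits[3:12] width=9 -> value=9 (bin 000001001); offset now 12 = byte 1 bit 4; 12 bits remain
Read 3: bits[12:18] width=6 -> value=53 (bin 110101); offset now 18 = byte 2 bit 2; 6 bits remain

Answer: 18 53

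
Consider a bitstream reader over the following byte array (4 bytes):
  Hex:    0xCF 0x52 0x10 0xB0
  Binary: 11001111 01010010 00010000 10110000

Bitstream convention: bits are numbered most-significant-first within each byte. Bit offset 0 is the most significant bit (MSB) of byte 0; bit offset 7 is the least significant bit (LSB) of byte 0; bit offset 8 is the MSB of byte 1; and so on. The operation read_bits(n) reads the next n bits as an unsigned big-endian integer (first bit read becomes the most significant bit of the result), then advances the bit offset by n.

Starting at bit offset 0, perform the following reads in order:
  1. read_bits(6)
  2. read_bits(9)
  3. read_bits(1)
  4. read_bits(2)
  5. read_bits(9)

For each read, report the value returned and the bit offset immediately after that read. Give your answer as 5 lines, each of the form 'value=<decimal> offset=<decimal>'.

Answer: value=51 offset=6
value=425 offset=15
value=0 offset=16
value=0 offset=18
value=133 offset=27

Derivation:
Read 1: bits[0:6] width=6 -> value=51 (bin 110011); offset now 6 = byte 0 bit 6; 26 bits remain
Read 2: bits[6:15] width=9 -> value=425 (bin 110101001); offset now 15 = byte 1 bit 7; 17 bits remain
Read 3: bits[15:16] width=1 -> value=0 (bin 0); offset now 16 = byte 2 bit 0; 16 bits remain
Read 4: bits[16:18] width=2 -> value=0 (bin 00); offset now 18 = byte 2 bit 2; 14 bits remain
Read 5: bits[18:27] width=9 -> value=133 (bin 010000101); offset now 27 = byte 3 bit 3; 5 bits remain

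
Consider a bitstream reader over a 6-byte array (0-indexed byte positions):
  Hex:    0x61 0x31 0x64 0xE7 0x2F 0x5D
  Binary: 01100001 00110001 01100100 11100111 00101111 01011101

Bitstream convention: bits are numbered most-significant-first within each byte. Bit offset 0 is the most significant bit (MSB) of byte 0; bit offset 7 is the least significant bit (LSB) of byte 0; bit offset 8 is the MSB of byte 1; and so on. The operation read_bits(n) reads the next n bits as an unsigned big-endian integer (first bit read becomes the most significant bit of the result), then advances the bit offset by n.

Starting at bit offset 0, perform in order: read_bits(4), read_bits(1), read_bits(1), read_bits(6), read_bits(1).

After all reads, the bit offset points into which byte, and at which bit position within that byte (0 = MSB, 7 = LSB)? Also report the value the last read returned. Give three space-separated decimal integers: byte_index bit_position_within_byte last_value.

Read 1: bits[0:4] width=4 -> value=6 (bin 0110); offset now 4 = byte 0 bit 4; 44 bits remain
Read 2: bits[4:5] width=1 -> value=0 (bin 0); offset now 5 = byte 0 bit 5; 43 bits remain
Read 3: bits[5:6] width=1 -> value=0 (bin 0); offset now 6 = byte 0 bit 6; 42 bits remain
Read 4: bits[6:12] width=6 -> value=19 (bin 010011); offset now 12 = byte 1 bit 4; 36 bits remain
Read 5: bits[12:13] width=1 -> value=0 (bin 0); offset now 13 = byte 1 bit 5; 35 bits remain

Answer: 1 5 0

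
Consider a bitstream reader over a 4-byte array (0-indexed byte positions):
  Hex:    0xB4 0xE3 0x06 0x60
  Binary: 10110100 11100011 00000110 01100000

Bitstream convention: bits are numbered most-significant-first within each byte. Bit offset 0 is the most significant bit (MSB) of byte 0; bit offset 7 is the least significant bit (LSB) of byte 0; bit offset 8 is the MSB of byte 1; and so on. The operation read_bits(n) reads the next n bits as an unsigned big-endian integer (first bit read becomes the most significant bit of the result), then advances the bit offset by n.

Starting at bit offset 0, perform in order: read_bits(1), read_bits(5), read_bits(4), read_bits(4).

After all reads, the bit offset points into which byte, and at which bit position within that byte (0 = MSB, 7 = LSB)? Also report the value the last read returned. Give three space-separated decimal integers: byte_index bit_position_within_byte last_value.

Answer: 1 6 8

Derivation:
Read 1: bits[0:1] width=1 -> value=1 (bin 1); offset now 1 = byte 0 bit 1; 31 bits remain
Read 2: bits[1:6] width=5 -> value=13 (bin 01101); offset now 6 = byte 0 bit 6; 26 bits remain
Read 3: bits[6:10] width=4 -> value=3 (bin 0011); offset now 10 = byte 1 bit 2; 22 bits remain
Read 4: bits[10:14] width=4 -> value=8 (bin 1000); offset now 14 = byte 1 bit 6; 18 bits remain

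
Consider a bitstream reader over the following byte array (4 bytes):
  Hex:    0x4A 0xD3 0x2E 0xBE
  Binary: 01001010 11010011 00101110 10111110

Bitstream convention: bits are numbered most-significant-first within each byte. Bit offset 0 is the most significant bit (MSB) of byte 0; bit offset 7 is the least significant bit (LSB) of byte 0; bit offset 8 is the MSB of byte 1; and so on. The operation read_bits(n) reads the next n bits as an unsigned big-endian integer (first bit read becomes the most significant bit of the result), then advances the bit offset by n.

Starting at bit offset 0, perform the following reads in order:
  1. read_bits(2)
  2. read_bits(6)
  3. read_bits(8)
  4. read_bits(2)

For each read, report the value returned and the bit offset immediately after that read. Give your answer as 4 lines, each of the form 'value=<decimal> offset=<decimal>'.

Answer: value=1 offset=2
value=10 offset=8
value=211 offset=16
value=0 offset=18

Derivation:
Read 1: bits[0:2] width=2 -> value=1 (bin 01); offset now 2 = byte 0 bit 2; 30 bits remain
Read 2: bits[2:8] width=6 -> value=10 (bin 001010); offset now 8 = byte 1 bit 0; 24 bits remain
Read 3: bits[8:16] width=8 -> value=211 (bin 11010011); offset now 16 = byte 2 bit 0; 16 bits remain
Read 4: bits[16:18] width=2 -> value=0 (bin 00); offset now 18 = byte 2 bit 2; 14 bits remain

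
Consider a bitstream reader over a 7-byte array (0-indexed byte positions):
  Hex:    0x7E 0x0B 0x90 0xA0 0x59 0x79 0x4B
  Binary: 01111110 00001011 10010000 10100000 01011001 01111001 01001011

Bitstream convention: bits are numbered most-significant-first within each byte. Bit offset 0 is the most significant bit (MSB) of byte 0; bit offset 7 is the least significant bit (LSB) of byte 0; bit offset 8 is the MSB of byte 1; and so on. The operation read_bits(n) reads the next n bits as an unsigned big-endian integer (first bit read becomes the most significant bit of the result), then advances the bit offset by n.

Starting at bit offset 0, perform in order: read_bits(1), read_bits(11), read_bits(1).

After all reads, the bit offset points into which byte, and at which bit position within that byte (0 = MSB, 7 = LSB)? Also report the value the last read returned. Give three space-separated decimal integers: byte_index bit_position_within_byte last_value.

Answer: 1 5 1

Derivation:
Read 1: bits[0:1] width=1 -> value=0 (bin 0); offset now 1 = byte 0 bit 1; 55 bits remain
Read 2: bits[1:12] width=11 -> value=2016 (bin 11111100000); offset now 12 = byte 1 bit 4; 44 bits remain
Read 3: bits[12:13] width=1 -> value=1 (bin 1); offset now 13 = byte 1 bit 5; 43 bits remain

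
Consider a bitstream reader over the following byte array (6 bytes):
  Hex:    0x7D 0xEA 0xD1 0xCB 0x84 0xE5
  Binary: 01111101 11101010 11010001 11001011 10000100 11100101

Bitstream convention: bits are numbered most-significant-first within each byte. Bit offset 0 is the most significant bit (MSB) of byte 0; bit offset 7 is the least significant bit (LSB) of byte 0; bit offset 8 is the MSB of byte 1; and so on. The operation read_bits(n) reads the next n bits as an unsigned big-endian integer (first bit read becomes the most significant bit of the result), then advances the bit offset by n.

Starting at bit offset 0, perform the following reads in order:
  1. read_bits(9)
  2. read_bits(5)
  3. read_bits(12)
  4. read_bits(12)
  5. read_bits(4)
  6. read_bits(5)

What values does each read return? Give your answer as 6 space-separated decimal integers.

Answer: 251 26 2887 737 3 18

Derivation:
Read 1: bits[0:9] width=9 -> value=251 (bin 011111011); offset now 9 = byte 1 bit 1; 39 bits remain
Read 2: bits[9:14] width=5 -> value=26 (bin 11010); offset now 14 = byte 1 bit 6; 34 bits remain
Read 3: bits[14:26] width=12 -> value=2887 (bin 101101000111); offset now 26 = byte 3 bit 2; 22 bits remain
Read 4: bits[26:38] width=12 -> value=737 (bin 001011100001); offset now 38 = byte 4 bit 6; 10 bits remain
Read 5: bits[38:42] width=4 -> value=3 (bin 0011); offset now 42 = byte 5 bit 2; 6 bits remain
Read 6: bits[42:47] width=5 -> value=18 (bin 10010); offset now 47 = byte 5 bit 7; 1 bits remain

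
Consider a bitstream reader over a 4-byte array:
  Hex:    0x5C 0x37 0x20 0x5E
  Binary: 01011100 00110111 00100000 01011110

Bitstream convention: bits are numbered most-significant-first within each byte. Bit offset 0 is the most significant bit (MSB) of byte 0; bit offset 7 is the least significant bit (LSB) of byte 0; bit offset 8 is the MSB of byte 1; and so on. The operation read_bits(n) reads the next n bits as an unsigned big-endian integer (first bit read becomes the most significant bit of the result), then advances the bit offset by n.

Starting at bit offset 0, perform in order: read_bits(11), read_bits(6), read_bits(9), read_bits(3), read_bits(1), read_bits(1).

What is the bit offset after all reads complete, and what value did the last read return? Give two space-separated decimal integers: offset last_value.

Answer: 31 1

Derivation:
Read 1: bits[0:11] width=11 -> value=737 (bin 01011100001); offset now 11 = byte 1 bit 3; 21 bits remain
Read 2: bits[11:17] width=6 -> value=46 (bin 101110); offset now 17 = byte 2 bit 1; 15 bits remain
Read 3: bits[17:26] width=9 -> value=129 (bin 010000001); offset now 26 = byte 3 bit 2; 6 bits remain
Read 4: bits[26:29] width=3 -> value=3 (bin 011); offset now 29 = byte 3 bit 5; 3 bits remain
Read 5: bits[29:30] width=1 -> value=1 (bin 1); offset now 30 = byte 3 bit 6; 2 bits remain
Read 6: bits[30:31] width=1 -> value=1 (bin 1); offset now 31 = byte 3 bit 7; 1 bits remain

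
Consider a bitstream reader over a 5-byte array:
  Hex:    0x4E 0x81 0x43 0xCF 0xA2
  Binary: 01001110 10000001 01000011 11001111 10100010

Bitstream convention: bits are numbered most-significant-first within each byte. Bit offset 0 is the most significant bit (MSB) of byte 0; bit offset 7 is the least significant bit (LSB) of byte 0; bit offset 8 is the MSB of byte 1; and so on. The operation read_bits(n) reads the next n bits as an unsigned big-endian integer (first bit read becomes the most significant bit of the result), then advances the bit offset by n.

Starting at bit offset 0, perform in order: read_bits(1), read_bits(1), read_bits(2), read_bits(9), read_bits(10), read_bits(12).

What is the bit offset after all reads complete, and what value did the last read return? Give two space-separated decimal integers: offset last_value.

Read 1: bits[0:1] width=1 -> value=0 (bin 0); offset now 1 = byte 0 bit 1; 39 bits remain
Read 2: bits[1:2] width=1 -> value=1 (bin 1); offset now 2 = byte 0 bit 2; 38 bits remain
Read 3: bits[2:4] width=2 -> value=0 (bin 00); offset now 4 = byte 0 bit 4; 36 bits remain
Read 4: bits[4:13] width=9 -> value=464 (bin 111010000); offset now 13 = byte 1 bit 5; 27 bits remain
Read 5: bits[13:23] width=10 -> value=161 (bin 0010100001); offset now 23 = byte 2 bit 7; 17 bits remain
Read 6: bits[23:35] width=12 -> value=3709 (bin 111001111101); offset now 35 = byte 4 bit 3; 5 bits remain

Answer: 35 3709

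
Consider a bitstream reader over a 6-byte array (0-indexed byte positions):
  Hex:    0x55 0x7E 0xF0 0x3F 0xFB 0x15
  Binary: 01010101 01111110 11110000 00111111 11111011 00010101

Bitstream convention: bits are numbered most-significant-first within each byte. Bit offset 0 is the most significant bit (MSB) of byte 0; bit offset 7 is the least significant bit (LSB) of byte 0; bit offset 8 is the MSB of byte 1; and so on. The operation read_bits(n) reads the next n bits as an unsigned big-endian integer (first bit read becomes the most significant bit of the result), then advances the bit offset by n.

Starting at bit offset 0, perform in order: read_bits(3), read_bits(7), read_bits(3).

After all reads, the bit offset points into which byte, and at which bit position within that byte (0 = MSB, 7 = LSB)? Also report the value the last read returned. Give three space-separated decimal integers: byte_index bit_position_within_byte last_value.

Answer: 1 5 7

Derivation:
Read 1: bits[0:3] width=3 -> value=2 (bin 010); offset now 3 = byte 0 bit 3; 45 bits remain
Read 2: bits[3:10] width=7 -> value=85 (bin 1010101); offset now 10 = byte 1 bit 2; 38 bits remain
Read 3: bits[10:13] width=3 -> value=7 (bin 111); offset now 13 = byte 1 bit 5; 35 bits remain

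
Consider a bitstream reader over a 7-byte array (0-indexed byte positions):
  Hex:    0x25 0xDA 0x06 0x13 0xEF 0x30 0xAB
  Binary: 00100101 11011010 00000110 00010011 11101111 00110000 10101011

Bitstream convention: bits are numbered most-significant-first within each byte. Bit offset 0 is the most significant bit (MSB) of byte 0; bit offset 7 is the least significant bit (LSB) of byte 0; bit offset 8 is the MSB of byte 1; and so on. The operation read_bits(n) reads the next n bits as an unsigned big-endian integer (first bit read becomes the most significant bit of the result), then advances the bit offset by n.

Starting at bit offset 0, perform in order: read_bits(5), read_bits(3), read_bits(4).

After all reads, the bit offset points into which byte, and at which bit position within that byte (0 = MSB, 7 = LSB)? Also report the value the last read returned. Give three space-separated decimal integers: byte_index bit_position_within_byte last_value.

Answer: 1 4 13

Derivation:
Read 1: bits[0:5] width=5 -> value=4 (bin 00100); offset now 5 = byte 0 bit 5; 51 bits remain
Read 2: bits[5:8] width=3 -> value=5 (bin 101); offset now 8 = byte 1 bit 0; 48 bits remain
Read 3: bits[8:12] width=4 -> value=13 (bin 1101); offset now 12 = byte 1 bit 4; 44 bits remain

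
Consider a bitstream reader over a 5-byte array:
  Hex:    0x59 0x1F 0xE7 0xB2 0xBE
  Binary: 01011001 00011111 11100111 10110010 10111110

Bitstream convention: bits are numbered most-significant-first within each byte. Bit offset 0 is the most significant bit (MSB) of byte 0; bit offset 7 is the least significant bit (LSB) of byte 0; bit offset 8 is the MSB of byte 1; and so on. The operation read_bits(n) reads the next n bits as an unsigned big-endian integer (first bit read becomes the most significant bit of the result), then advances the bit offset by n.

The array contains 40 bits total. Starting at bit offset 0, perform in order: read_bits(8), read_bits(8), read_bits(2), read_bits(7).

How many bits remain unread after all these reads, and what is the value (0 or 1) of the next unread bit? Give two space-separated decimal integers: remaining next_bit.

Read 1: bits[0:8] width=8 -> value=89 (bin 01011001); offset now 8 = byte 1 bit 0; 32 bits remain
Read 2: bits[8:16] width=8 -> value=31 (bin 00011111); offset now 16 = byte 2 bit 0; 24 bits remain
Read 3: bits[16:18] width=2 -> value=3 (bin 11); offset now 18 = byte 2 bit 2; 22 bits remain
Read 4: bits[18:25] width=7 -> value=79 (bin 1001111); offset now 25 = byte 3 bit 1; 15 bits remain

Answer: 15 0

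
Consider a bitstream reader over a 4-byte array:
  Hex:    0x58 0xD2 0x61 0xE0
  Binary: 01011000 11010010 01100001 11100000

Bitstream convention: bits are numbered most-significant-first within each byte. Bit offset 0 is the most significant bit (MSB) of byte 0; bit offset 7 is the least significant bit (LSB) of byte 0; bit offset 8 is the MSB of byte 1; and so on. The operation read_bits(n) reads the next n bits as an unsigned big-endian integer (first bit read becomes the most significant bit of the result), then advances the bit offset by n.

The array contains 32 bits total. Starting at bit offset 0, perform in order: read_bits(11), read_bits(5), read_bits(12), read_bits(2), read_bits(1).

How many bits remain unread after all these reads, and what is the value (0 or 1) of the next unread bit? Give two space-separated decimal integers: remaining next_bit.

Read 1: bits[0:11] width=11 -> value=710 (bin 01011000110); offset now 11 = byte 1 bit 3; 21 bits remain
Read 2: bits[11:16] width=5 -> value=18 (bin 10010); offset now 16 = byte 2 bit 0; 16 bits remain
Read 3: bits[16:28] width=12 -> value=1566 (bin 011000011110); offset now 28 = byte 3 bit 4; 4 bits remain
Read 4: bits[28:30] width=2 -> value=0 (bin 00); offset now 30 = byte 3 bit 6; 2 bits remain
Read 5: bits[30:31] width=1 -> value=0 (bin 0); offset now 31 = byte 3 bit 7; 1 bits remain

Answer: 1 0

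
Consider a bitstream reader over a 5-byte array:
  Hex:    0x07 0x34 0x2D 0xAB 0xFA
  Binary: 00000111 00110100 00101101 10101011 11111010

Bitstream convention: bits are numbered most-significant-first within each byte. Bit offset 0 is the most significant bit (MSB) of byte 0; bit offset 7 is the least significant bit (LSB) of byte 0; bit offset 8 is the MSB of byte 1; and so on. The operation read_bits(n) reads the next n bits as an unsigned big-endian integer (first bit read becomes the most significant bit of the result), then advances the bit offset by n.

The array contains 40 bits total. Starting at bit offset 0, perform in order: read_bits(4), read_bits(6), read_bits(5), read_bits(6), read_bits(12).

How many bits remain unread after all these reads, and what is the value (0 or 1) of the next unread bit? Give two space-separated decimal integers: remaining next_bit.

Read 1: bits[0:4] width=4 -> value=0 (bin 0000); offset now 4 = byte 0 bit 4; 36 bits remain
Read 2: bits[4:10] width=6 -> value=28 (bin 011100); offset now 10 = byte 1 bit 2; 30 bits remain
Read 3: bits[10:15] width=5 -> value=26 (bin 11010); offset now 15 = byte 1 bit 7; 25 bits remain
Read 4: bits[15:21] width=6 -> value=5 (bin 000101); offset now 21 = byte 2 bit 5; 19 bits remain
Read 5: bits[21:33] width=12 -> value=2903 (bin 101101010111); offset now 33 = byte 4 bit 1; 7 bits remain

Answer: 7 1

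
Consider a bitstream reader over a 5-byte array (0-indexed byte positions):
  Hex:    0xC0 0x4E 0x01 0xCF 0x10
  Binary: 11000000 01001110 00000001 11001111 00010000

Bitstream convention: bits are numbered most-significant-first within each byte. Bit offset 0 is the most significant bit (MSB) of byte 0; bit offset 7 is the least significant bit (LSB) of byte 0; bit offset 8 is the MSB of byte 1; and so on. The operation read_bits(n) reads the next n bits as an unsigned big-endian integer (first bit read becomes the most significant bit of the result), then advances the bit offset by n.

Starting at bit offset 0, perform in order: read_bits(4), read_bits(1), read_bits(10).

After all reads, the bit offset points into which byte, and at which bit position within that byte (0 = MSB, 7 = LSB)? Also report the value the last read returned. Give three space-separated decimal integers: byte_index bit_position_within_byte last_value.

Read 1: bits[0:4] width=4 -> value=12 (bin 1100); offset now 4 = byte 0 bit 4; 36 bits remain
Read 2: bits[4:5] width=1 -> value=0 (bin 0); offset now 5 = byte 0 bit 5; 35 bits remain
Read 3: bits[5:15] width=10 -> value=39 (bin 0000100111); offset now 15 = byte 1 bit 7; 25 bits remain

Answer: 1 7 39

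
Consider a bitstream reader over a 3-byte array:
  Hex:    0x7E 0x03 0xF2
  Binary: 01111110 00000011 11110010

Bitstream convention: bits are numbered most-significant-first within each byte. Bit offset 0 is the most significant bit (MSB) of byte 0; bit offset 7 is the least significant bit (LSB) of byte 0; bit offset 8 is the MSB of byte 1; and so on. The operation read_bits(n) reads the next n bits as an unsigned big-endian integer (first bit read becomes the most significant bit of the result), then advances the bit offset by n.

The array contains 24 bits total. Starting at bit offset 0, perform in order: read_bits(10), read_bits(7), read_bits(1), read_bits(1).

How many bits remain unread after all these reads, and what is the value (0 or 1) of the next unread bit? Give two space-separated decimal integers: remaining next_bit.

Answer: 5 1

Derivation:
Read 1: bits[0:10] width=10 -> value=504 (bin 0111111000); offset now 10 = byte 1 bit 2; 14 bits remain
Read 2: bits[10:17] width=7 -> value=7 (bin 0000111); offset now 17 = byte 2 bit 1; 7 bits remain
Read 3: bits[17:18] width=1 -> value=1 (bin 1); offset now 18 = byte 2 bit 2; 6 bits remain
Read 4: bits[18:19] width=1 -> value=1 (bin 1); offset now 19 = byte 2 bit 3; 5 bits remain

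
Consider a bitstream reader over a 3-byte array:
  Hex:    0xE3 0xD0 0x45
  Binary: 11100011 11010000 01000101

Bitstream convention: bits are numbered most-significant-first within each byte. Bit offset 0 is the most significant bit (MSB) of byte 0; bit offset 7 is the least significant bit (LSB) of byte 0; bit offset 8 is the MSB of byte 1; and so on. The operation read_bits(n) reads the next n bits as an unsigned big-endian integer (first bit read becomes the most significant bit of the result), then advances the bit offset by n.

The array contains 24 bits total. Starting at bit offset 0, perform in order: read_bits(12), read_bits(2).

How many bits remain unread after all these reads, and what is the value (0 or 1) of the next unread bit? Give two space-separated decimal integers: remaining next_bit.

Read 1: bits[0:12] width=12 -> value=3645 (bin 111000111101); offset now 12 = byte 1 bit 4; 12 bits remain
Read 2: bits[12:14] width=2 -> value=0 (bin 00); offset now 14 = byte 1 bit 6; 10 bits remain

Answer: 10 0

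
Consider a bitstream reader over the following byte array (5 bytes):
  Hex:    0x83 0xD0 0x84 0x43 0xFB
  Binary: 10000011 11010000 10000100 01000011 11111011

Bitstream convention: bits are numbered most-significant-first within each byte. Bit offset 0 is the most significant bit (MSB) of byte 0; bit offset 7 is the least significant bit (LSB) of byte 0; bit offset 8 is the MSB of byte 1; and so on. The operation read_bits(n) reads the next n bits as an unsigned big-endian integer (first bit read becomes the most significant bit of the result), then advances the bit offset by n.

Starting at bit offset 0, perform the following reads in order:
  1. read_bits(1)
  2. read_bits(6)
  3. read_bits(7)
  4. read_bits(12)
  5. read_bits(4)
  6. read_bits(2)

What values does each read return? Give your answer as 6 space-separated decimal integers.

Read 1: bits[0:1] width=1 -> value=1 (bin 1); offset now 1 = byte 0 bit 1; 39 bits remain
Read 2: bits[1:7] width=6 -> value=1 (bin 000001); offset now 7 = byte 0 bit 7; 33 bits remain
Read 3: bits[7:14] width=7 -> value=116 (bin 1110100); offset now 14 = byte 1 bit 6; 26 bits remain
Read 4: bits[14:26] width=12 -> value=529 (bin 001000010001); offset now 26 = byte 3 bit 2; 14 bits remain
Read 5: bits[26:30] width=4 -> value=0 (bin 0000); offset now 30 = byte 3 bit 6; 10 bits remain
Read 6: bits[30:32] width=2 -> value=3 (bin 11); offset now 32 = byte 4 bit 0; 8 bits remain

Answer: 1 1 116 529 0 3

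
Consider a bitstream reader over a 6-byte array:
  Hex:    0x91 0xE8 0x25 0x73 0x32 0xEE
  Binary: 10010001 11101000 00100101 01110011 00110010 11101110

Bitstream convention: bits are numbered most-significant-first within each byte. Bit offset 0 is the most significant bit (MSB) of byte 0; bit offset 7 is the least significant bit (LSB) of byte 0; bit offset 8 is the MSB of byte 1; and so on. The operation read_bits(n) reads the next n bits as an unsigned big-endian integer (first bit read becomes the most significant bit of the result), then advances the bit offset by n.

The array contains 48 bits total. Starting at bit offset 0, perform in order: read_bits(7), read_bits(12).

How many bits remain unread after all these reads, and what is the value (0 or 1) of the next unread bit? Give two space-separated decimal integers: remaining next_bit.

Read 1: bits[0:7] width=7 -> value=72 (bin 1001000); offset now 7 = byte 0 bit 7; 41 bits remain
Read 2: bits[7:19] width=12 -> value=3905 (bin 111101000001); offset now 19 = byte 2 bit 3; 29 bits remain

Answer: 29 0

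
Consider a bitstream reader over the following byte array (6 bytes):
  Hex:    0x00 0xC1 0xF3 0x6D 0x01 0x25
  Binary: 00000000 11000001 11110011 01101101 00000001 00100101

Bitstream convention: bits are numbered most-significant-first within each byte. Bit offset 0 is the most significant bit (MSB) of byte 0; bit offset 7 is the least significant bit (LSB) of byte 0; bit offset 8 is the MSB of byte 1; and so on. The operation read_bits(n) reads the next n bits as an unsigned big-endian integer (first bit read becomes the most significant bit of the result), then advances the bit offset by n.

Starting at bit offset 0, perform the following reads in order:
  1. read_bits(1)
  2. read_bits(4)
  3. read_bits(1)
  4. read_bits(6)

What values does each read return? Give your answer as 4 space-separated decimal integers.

Answer: 0 0 0 12

Derivation:
Read 1: bits[0:1] width=1 -> value=0 (bin 0); offset now 1 = byte 0 bit 1; 47 bits remain
Read 2: bits[1:5] width=4 -> value=0 (bin 0000); offset now 5 = byte 0 bit 5; 43 bits remain
Read 3: bits[5:6] width=1 -> value=0 (bin 0); offset now 6 = byte 0 bit 6; 42 bits remain
Read 4: bits[6:12] width=6 -> value=12 (bin 001100); offset now 12 = byte 1 bit 4; 36 bits remain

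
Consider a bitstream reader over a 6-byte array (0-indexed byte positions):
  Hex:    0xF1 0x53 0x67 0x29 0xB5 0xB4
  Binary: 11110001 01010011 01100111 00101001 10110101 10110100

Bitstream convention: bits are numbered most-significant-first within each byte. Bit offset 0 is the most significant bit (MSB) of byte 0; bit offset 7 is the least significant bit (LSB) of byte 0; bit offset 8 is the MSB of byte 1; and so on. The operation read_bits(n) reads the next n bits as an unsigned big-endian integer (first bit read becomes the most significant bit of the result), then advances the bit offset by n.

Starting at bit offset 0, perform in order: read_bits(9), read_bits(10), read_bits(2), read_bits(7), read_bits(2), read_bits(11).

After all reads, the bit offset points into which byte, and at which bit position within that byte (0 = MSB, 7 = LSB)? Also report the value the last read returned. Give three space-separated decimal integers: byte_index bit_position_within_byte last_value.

Answer: 5 1 875

Derivation:
Read 1: bits[0:9] width=9 -> value=482 (bin 111100010); offset now 9 = byte 1 bit 1; 39 bits remain
Read 2: bits[9:19] width=10 -> value=667 (bin 1010011011); offset now 19 = byte 2 bit 3; 29 bits remain
Read 3: bits[19:21] width=2 -> value=0 (bin 00); offset now 21 = byte 2 bit 5; 27 bits remain
Read 4: bits[21:28] width=7 -> value=114 (bin 1110010); offset now 28 = byte 3 bit 4; 20 bits remain
Read 5: bits[28:30] width=2 -> value=2 (bin 10); offset now 30 = byte 3 bit 6; 18 bits remain
Read 6: bits[30:41] width=11 -> value=875 (bin 01101101011); offset now 41 = byte 5 bit 1; 7 bits remain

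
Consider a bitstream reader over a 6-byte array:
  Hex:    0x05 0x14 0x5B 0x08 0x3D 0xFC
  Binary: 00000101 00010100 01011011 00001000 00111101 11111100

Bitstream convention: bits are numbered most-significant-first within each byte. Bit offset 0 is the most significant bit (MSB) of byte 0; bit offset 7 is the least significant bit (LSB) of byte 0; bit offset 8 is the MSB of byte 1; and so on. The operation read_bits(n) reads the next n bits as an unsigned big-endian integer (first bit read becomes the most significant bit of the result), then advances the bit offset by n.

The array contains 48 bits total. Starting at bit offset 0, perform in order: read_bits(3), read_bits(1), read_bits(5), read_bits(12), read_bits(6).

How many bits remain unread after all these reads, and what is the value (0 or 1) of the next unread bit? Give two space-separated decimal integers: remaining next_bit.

Read 1: bits[0:3] width=3 -> value=0 (bin 000); offset now 3 = byte 0 bit 3; 45 bits remain
Read 2: bits[3:4] width=1 -> value=0 (bin 0); offset now 4 = byte 0 bit 4; 44 bits remain
Read 3: bits[4:9] width=5 -> value=10 (bin 01010); offset now 9 = byte 1 bit 1; 39 bits remain
Read 4: bits[9:21] width=12 -> value=651 (bin 001010001011); offset now 21 = byte 2 bit 5; 27 bits remain
Read 5: bits[21:27] width=6 -> value=24 (bin 011000); offset now 27 = byte 3 bit 3; 21 bits remain

Answer: 21 0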